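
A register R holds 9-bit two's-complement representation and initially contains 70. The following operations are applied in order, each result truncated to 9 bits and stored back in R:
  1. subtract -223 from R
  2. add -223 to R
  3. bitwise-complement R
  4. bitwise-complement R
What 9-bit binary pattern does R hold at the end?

001000110

Start: R = 70 = 001000110.
R = 70 − (-223) = 293; wraps to -219 = 100100101
R = -219 + (-223) = -442; wraps to 70 = 001000110
R = NOT 001000110 = 110111001 = -71
R = NOT 110111001 = 001000110 = 70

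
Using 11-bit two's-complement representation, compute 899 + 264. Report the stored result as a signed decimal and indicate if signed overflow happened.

-885; overflow

899 → 01110000011
264 → 00100001000
  01110000011
+ 00100001000
= 10010001011
Result 10010001011: MSB = 1 → 1163 − 2048 = -885.
Both addends are non-negative but the stored result is negative: signed overflow. The true value 899 + 264 = 1163 lies outside [-1024, 1023].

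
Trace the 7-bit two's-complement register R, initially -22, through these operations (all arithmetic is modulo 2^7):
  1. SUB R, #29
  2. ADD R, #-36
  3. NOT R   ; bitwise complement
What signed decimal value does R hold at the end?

Start: R = -22 = 1101010.
R = -22 − 29 = -51 = 1001101
R = -51 + (-36) = -87; wraps to 41 = 0101001
R = NOT 0101001 = 1010110 = -42

-42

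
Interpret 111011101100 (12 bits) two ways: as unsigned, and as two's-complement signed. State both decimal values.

unsigned = 3820, signed = -276

Unsigned: 111011101100 = 3820.
Signed: MSB=1 → 3820 − 4096 = -276.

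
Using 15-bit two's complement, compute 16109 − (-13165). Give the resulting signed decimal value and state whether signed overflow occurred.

16109 → 011111011101101
-13165 → 100110010010011
Subtract via negate-and-add: invert 100110010010011 + 1 = 011001101101101 (i.e. 13165).
  011111011101101
+ 011001101101101
= 111001001011010
Result 111001001011010: MSB = 1 → 29274 − 32768 = -3494.
Both addends (after negating the subtrahend) are non-negative but the stored result is negative: signed overflow. The true value 16109 − (-13165) = 29274 lies outside [-16384, 16383].

-3494; overflow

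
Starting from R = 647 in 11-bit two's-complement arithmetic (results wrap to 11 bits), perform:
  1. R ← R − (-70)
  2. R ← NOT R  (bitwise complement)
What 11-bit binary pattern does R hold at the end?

10100110010

Start: R = 647 = 01010000111.
R = 647 − (-70) = 717 = 01011001101
R = NOT 01011001101 = 10100110010 = -718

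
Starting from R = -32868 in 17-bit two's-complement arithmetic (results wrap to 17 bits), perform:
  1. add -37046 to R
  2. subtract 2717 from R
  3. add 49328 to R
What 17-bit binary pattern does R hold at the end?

11010010011111001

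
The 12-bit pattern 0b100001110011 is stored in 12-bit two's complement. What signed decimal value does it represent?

-1933

MSB is 1, so the value is negative.
Unsigned reading: 2163. Subtract 2^12 = 4096: 2163 − 4096 = -1933.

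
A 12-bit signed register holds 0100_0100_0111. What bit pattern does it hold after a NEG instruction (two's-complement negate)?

Invert: 101110111000. Add 1: 101110111001.

101110111001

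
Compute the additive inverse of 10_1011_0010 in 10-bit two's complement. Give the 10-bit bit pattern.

0101001110

Invert: 0101001101. Add 1: 0101001110.
Check: 1010110010 = -334, 0101001110 = 334.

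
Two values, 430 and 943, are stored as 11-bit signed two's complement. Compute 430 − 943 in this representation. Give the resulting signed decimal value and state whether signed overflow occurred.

-513; no overflow

430 → 00110101110
943 → 01110101111
Subtract via negate-and-add: invert 01110101111 + 1 = 10001010001 (i.e. -943).
  00110101110
+ 10001010001
= 10111111111
Result 10111111111: MSB = 1 → 1535 − 2048 = -513.
Addends (after negating the subtrahend) have opposite signs, so signed overflow cannot occur.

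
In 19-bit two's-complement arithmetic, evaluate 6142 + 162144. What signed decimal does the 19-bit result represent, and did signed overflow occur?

168286; no overflow

6142 → 0000001011111111110
162144 → 0100111100101100000
  0000001011111111110
+ 0100111100101100000
= 0101001000101011110
Result 0101001000101011110: MSB = 0 → value 168286.
Both addends are non-negative and so is the stored result: no signed overflow.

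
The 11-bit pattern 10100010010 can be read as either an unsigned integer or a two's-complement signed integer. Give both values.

unsigned = 1298, signed = -750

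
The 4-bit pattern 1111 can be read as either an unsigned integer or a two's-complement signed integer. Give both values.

unsigned = 15, signed = -1

Unsigned: 1111 = 15.
Signed: MSB=1 → 15 − 16 = -1.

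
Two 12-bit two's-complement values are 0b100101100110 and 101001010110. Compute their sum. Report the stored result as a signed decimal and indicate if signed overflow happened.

956; overflow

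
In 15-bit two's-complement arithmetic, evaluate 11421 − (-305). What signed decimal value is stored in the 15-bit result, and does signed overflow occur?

11726; no overflow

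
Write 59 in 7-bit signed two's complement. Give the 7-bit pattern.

0111011

59 is non-negative, so write it directly in 7 bits: 0111011.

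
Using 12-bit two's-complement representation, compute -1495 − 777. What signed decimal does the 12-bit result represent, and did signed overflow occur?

-1495 → 101000101001
777 → 001100001001
Subtract via negate-and-add: invert 001100001001 + 1 = 110011110111 (i.e. -777).
  101000101001
+ 110011110111
= 011100100000  (discard carry-out 1)
Result 011100100000: MSB = 0 → value 1824.
Both addends (after negating the subtrahend) are negative but the stored result is non-negative: signed overflow. The true value -1495 − 777 = -2272 lies outside [-2048, 2047].

1824; overflow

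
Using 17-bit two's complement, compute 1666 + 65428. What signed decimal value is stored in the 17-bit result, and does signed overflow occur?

-63978; overflow

1666 → 00000011010000010
65428 → 01111111110010100
  00000011010000010
+ 01111111110010100
= 10000011000010110
Result 10000011000010110: MSB = 1 → 67094 − 131072 = -63978.
Both addends are non-negative but the stored result is negative: signed overflow. The true value 1666 + 65428 = 67094 lies outside [-65536, 65535].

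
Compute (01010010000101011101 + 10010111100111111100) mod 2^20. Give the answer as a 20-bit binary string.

  01010010000101011101
+ 10010111100111111100
= 11101001101101011001

11101001101101011001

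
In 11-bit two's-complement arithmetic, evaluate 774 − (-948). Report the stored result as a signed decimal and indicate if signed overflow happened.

774 → 01100000110
-948 → 10001001100
Subtract via negate-and-add: invert 10001001100 + 1 = 01110110100 (i.e. 948).
  01100000110
+ 01110110100
= 11010111010
Result 11010111010: MSB = 1 → 1722 − 2048 = -326.
Both addends (after negating the subtrahend) are non-negative but the stored result is negative: signed overflow. The true value 774 − (-948) = 1722 lies outside [-1024, 1023].

-326; overflow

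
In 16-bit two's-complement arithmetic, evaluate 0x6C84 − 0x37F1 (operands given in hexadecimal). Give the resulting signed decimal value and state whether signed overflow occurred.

13459; no overflow

0x6C84 = 0110110010000100 = 27780 (signed)
0x37F1 = 0011011111110001 = 14321 (signed)
Subtract via negate-and-add: invert 0011011111110001 + 1 = 1100100000001111 (i.e. -14321).
  0110110010000100
+ 1100100000001111
= 0011010010010011  (discard carry-out 1)
Result 0011010010010011: MSB = 0 → value 13459.
Addends (after negating the subtrahend) have opposite signs, so signed overflow cannot occur.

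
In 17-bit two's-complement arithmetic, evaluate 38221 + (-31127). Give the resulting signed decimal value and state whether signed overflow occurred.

7094; no overflow

38221 → 01001010101001101
-31127 → 11000011001101001
  01001010101001101
+ 11000011001101001
= 00001101110110110  (discard carry-out 1)
Result 00001101110110110: MSB = 0 → value 7094.
Addends have opposite signs, so signed overflow cannot occur.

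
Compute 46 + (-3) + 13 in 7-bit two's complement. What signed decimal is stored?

56

46 + (-3) = 43 (0101011)
43 + 13 = 56 (0111000)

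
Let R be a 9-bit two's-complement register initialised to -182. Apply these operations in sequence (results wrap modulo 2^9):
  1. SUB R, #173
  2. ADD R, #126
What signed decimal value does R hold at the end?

Start: R = -182 = 101001010.
R = -182 − 173 = -355; wraps to 157 = 010011101
R = 157 + 126 = 283; wraps to -229 = 100011011

-229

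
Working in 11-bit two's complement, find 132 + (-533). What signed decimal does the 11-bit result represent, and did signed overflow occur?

132 → 00010000100
-533 → 10111101011
  00010000100
+ 10111101011
= 11001101111
Result 11001101111: MSB = 1 → 1647 − 2048 = -401.
Addends have opposite signs, so signed overflow cannot occur.

-401; no overflow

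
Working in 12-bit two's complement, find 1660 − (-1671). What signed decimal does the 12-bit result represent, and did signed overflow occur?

1660 → 011001111100
-1671 → 100101111001
Subtract via negate-and-add: invert 100101111001 + 1 = 011010000111 (i.e. 1671).
  011001111100
+ 011010000111
= 110100000011
Result 110100000011: MSB = 1 → 3331 − 4096 = -765.
Both addends (after negating the subtrahend) are non-negative but the stored result is negative: signed overflow. The true value 1660 − (-1671) = 3331 lies outside [-2048, 2047].

-765; overflow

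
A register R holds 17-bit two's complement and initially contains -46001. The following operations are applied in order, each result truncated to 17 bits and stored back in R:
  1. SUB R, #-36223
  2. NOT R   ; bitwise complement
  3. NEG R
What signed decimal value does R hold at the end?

Start: R = -46001 = 10100110001001111.
R = -46001 − (-36223) = -9778 = 11101100111001110
R = NOT 11101100111001110 = 00010011000110001 = 9777
R = −(9777) = -9777 = 11101100111001111

-9777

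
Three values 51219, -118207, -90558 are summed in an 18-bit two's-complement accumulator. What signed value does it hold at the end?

104598

51219 + (-118207) = -66988 (101111101001010100)
-66988 + (-90558) = -157546 → wraps to 104598 (011001100010010110)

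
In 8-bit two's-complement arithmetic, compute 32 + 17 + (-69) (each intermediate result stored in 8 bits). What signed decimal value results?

32 + 17 = 49 (00110001)
49 + (-69) = -20 (11101100)

-20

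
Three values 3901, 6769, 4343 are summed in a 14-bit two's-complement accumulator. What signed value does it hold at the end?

3901 + 6769 = 10670 → wraps to -5714 (10100110101110)
-5714 + 4343 = -1371 (11101010100101)

-1371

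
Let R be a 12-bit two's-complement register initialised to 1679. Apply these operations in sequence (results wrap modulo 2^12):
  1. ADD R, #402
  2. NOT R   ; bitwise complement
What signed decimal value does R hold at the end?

2014

Start: R = 1679 = 011010001111.
R = 1679 + 402 = 2081; wraps to -2015 = 100000100001
R = NOT 100000100001 = 011111011110 = 2014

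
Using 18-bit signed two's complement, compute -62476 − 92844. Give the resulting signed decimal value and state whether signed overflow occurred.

106824; overflow

-62476 → 110000101111110100
92844 → 010110101010101100
Subtract via negate-and-add: invert 010110101010101100 + 1 = 101001010101010100 (i.e. -92844).
  110000101111110100
+ 101001010101010100
= 011010000101001000  (discard carry-out 1)
Result 011010000101001000: MSB = 0 → value 106824.
Both addends (after negating the subtrahend) are negative but the stored result is non-negative: signed overflow. The true value -62476 − 92844 = -155320 lies outside [-131072, 131071].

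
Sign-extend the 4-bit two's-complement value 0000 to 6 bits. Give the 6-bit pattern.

MSB of 0000 is 0; replicate it into the new high bits.
00|0000 → 000000 (still 0).

000000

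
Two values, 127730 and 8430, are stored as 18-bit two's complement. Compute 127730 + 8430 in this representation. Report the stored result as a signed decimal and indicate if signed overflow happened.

127730 → 011111001011110010
8430 → 000010000011101110
  011111001011110010
+ 000010000011101110
= 100001001111100000
Result 100001001111100000: MSB = 1 → 136160 − 262144 = -125984.
Both addends are non-negative but the stored result is negative: signed overflow. The true value 127730 + 8430 = 136160 lies outside [-131072, 131071].

-125984; overflow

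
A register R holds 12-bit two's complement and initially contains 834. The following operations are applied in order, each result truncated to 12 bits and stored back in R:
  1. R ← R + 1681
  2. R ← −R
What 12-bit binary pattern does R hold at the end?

Start: R = 834 = 001101000010.
R = 834 + 1681 = 2515; wraps to -1581 = 100111010011
R = −(-1581) = 1581 = 011000101101

011000101101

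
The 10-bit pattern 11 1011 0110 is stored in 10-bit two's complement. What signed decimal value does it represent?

-74

MSB is 1, so the value is negative.
Unsigned reading: 950. Subtract 2^10 = 1024: 950 − 1024 = -74.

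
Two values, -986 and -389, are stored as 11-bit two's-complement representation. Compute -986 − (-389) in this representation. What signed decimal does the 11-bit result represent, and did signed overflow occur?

-986 → 10000100110
-389 → 11001111011
Subtract via negate-and-add: invert 11001111011 + 1 = 00110000101 (i.e. 389).
  10000100110
+ 00110000101
= 10110101011
Result 10110101011: MSB = 1 → 1451 − 2048 = -597.
Addends (after negating the subtrahend) have opposite signs, so signed overflow cannot occur.

-597; no overflow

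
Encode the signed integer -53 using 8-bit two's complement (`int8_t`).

11001011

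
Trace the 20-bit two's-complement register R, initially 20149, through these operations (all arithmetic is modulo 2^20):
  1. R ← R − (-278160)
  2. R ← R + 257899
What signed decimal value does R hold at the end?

-492368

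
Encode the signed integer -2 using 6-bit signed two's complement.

111110

|-2| = 2 = 000010 in 6 bits.
Invert the bits: 111101. Add 1: 111110.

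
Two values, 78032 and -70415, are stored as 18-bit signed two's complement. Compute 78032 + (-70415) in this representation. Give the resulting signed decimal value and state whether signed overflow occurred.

7617; no overflow

78032 → 010011000011010000
-70415 → 101110110011110001
  010011000011010000
+ 101110110011110001
= 000001110111000001  (discard carry-out 1)
Result 000001110111000001: MSB = 0 → value 7617.
Addends have opposite signs, so signed overflow cannot occur.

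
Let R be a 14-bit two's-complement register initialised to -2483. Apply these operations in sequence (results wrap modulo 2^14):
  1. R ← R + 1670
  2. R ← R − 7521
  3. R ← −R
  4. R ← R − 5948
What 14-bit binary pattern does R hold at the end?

Start: R = -2483 = 11011001001101.
R = -2483 + 1670 = -813 = 11110011010011
R = -813 − 7521 = -8334; wraps to 8050 = 01111101110010
R = −(8050) = -8050 = 10000010001110
R = -8050 − 5948 = -13998; wraps to 2386 = 00100101010010

00100101010010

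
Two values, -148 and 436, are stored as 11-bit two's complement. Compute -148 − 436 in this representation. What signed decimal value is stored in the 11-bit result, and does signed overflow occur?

-148 → 11101101100
436 → 00110110100
Subtract via negate-and-add: invert 00110110100 + 1 = 11001001100 (i.e. -436).
  11101101100
+ 11001001100
= 10110111000  (discard carry-out 1)
Result 10110111000: MSB = 1 → 1464 − 2048 = -584.
Both addends (after negating the subtrahend) are negative and so is the stored result: no signed overflow.

-584; no overflow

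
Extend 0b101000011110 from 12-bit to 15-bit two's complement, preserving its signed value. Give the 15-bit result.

MSB of 101000011110 is 1; replicate it into the new high bits.
111|101000011110 → 111101000011110 (still -1506).

111101000011110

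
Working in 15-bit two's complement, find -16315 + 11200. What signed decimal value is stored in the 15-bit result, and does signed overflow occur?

-5115; no overflow

-16315 → 100000001000101
11200 → 010101111000000
  100000001000101
+ 010101111000000
= 110110000000101
Result 110110000000101: MSB = 1 → 27653 − 32768 = -5115.
Addends have opposite signs, so signed overflow cannot occur.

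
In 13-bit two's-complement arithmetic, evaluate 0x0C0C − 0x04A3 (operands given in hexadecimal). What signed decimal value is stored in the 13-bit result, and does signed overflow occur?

1897; no overflow

0x0C0C = 0110000001100 = 3084 (signed)
0x04A3 = 0010010100011 = 1187 (signed)
Subtract via negate-and-add: invert 0010010100011 + 1 = 1101101011101 (i.e. -1187).
  0110000001100
+ 1101101011101
= 0011101101001  (discard carry-out 1)
Result 0011101101001: MSB = 0 → value 1897.
Addends (after negating the subtrahend) have opposite signs, so signed overflow cannot occur.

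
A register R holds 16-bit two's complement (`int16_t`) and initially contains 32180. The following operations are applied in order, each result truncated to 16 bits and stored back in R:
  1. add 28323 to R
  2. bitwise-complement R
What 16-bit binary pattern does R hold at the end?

0001001110101000

Start: R = 32180 = 0111110110110100.
R = 32180 + 28323 = 60503; wraps to -5033 = 1110110001010111
R = NOT 1110110001010111 = 0001001110101000 = 5032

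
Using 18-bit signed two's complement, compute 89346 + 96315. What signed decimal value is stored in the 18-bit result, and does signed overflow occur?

89346 → 010101110100000010
96315 → 010111100000111011
  010101110100000010
+ 010111100000111011
= 101101010100111101
Result 101101010100111101: MSB = 1 → 185661 − 262144 = -76483.
Both addends are non-negative but the stored result is negative: signed overflow. The true value 89346 + 96315 = 185661 lies outside [-131072, 131071].

-76483; overflow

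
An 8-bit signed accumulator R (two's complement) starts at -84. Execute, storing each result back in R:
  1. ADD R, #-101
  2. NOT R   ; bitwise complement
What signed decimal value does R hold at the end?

-72

Start: R = -84 = 10101100.
R = -84 + (-101) = -185; wraps to 71 = 01000111
R = NOT 01000111 = 10111000 = -72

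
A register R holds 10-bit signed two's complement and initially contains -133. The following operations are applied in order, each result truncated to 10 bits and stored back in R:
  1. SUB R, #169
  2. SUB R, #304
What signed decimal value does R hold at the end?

Start: R = -133 = 1101111011.
R = -133 − 169 = -302 = 1011010010
R = -302 − 304 = -606; wraps to 418 = 0110100010

418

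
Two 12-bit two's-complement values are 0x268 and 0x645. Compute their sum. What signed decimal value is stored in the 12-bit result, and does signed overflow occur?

0x268 = 001001101000 = 616 (signed)
0x645 = 011001000101 = 1605 (signed)
  001001101000
+ 011001000101
= 100010101101
Result 100010101101: MSB = 1 → 2221 − 4096 = -1875.
Both addends are non-negative but the stored result is negative: signed overflow. The true value 616 + 1605 = 2221 lies outside [-2048, 2047].

-1875; overflow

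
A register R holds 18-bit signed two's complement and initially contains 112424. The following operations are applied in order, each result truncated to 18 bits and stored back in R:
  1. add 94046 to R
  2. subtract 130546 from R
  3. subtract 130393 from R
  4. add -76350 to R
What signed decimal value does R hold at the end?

Start: R = 112424 = 011011011100101000.
R = 112424 + 94046 = 206470; wraps to -55674 = 110010011010000110
R = -55674 − 130546 = -186220; wraps to 75924 = 010010100010010100
R = 75924 − 130393 = -54469 = 110010101100111011
R = -54469 + (-76350) = -130819 = 100000000011111101

-130819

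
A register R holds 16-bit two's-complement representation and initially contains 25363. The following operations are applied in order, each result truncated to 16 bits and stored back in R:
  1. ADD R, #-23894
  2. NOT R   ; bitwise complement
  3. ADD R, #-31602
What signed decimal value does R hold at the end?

32464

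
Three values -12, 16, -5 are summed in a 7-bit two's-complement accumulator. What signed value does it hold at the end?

-12 + 16 = 4 (0000100)
4 + (-5) = -1 (1111111)

-1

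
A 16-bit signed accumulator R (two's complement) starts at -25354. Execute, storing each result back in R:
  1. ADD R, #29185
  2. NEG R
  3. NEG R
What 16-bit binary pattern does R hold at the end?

0000111011110111

Start: R = -25354 = 1001110011110110.
R = -25354 + 29185 = 3831 = 0000111011110111
R = −(3831) = -3831 = 1111000100001001
R = −(-3831) = 3831 = 0000111011110111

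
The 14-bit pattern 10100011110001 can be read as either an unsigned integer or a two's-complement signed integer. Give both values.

unsigned = 10481, signed = -5903

Unsigned: 10100011110001 = 10481.
Signed: MSB=1 → 10481 − 16384 = -5903.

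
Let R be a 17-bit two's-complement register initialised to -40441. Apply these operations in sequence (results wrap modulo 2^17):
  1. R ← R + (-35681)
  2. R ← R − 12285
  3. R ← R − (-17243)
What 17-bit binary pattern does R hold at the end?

01110101000000100

Start: R = -40441 = 10110001000000111.
R = -40441 + (-35681) = -76122; wraps to 54950 = 01101011010100110
R = 54950 − 12285 = 42665 = 01010011010101001
R = 42665 − (-17243) = 59908 = 01110101000000100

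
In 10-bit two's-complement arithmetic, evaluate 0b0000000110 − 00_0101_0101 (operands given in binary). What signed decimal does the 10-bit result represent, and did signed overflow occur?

-79; no overflow

0b0000000110 → 0000000110 = 6 (signed)
00_0101_0101 → 0001010101 = 85 (signed)
Subtract via negate-and-add: invert 0001010101 + 1 = 1110101011 (i.e. -85).
  0000000110
+ 1110101011
= 1110110001
Result 1110110001: MSB = 1 → 945 − 1024 = -79.
Addends (after negating the subtrahend) have opposite signs, so signed overflow cannot occur.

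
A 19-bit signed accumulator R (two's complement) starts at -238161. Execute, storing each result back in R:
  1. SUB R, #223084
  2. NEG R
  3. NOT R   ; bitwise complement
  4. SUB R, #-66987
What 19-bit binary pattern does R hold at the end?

Start: R = -238161 = 1000101110110101111.
R = -238161 − 223084 = -461245; wraps to 63043 = 0001111011001000011
R = −(63043) = -63043 = 1110000100110111101
R = NOT 1110000100110111101 = 0001111011001000010 = 63042
R = 63042 − (-66987) = 130029 = 0011111101111101101

0011111101111101101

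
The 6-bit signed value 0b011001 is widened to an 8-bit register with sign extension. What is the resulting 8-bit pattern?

00011001

MSB of 011001 is 0; replicate it into the new high bits.
00|011001 → 00011001 (still 25).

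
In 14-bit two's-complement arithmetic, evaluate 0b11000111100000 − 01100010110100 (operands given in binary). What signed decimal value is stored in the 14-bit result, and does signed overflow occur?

0b11000111100000 → 11000111100000 = -3616 (signed)
01100010110100 = 6324 (signed)
Subtract via negate-and-add: invert 01100010110100 + 1 = 10011101001100 (i.e. -6324).
  11000111100000
+ 10011101001100
= 01100100101100  (discard carry-out 1)
Result 01100100101100: MSB = 0 → value 6444.
Both addends (after negating the subtrahend) are negative but the stored result is non-negative: signed overflow. The true value -3616 − 6324 = -9940 lies outside [-8192, 8191].

6444; overflow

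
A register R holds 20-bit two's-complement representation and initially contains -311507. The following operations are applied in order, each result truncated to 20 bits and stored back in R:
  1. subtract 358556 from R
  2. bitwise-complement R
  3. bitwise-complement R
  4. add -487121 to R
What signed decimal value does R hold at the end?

Start: R = -311507 = 10110011111100101101.
R = -311507 − 358556 = -670063; wraps to 378513 = 01011100011010010001
R = NOT 01011100011010010001 = 10100011100101101110 = -378514
R = NOT 10100011100101101110 = 01011100011010010001 = 378513
R = 378513 + (-487121) = -108608 = 11100101011111000000

-108608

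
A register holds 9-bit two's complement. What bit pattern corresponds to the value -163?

101011101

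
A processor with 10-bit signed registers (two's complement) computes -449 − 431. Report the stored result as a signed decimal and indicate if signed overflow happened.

144; overflow

-449 → 1000111111
431 → 0110101111
Subtract via negate-and-add: invert 0110101111 + 1 = 1001010001 (i.e. -431).
  1000111111
+ 1001010001
= 0010010000  (discard carry-out 1)
Result 0010010000: MSB = 0 → value 144.
Both addends (after negating the subtrahend) are negative but the stored result is non-negative: signed overflow. The true value -449 − 431 = -880 lies outside [-512, 511].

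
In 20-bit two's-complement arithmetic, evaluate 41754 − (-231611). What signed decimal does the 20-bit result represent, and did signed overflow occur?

41754 → 00001010001100011010
-231611 → 11000111011101000101
Subtract via negate-and-add: invert 11000111011101000101 + 1 = 00111000100010111011 (i.e. 231611).
  00001010001100011010
+ 00111000100010111011
= 01000010101111010101
Result 01000010101111010101: MSB = 0 → value 273365.
Both addends (after negating the subtrahend) are non-negative and so is the stored result: no signed overflow.

273365; no overflow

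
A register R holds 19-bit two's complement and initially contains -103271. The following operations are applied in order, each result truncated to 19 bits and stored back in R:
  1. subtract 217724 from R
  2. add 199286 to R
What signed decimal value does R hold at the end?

-121709

Start: R = -103271 = 1100110110010011001.
R = -103271 − 217724 = -320995; wraps to 203293 = 0110001101000011101
R = 203293 + 199286 = 402579; wraps to -121709 = 1100010010010010011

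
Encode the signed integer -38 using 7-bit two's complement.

1011010

|-38| = 38 = 0100110 in 7 bits.
Invert the bits: 1011001. Add 1: 1011010.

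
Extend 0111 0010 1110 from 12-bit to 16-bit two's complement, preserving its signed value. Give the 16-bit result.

0000011100101110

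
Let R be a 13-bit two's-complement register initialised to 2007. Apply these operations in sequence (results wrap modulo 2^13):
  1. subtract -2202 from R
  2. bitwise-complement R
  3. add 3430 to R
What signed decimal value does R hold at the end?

-780

Start: R = 2007 = 0011111010111.
R = 2007 − (-2202) = 4209; wraps to -3983 = 1000001110001
R = NOT 1000001110001 = 0111110001110 = 3982
R = 3982 + 3430 = 7412; wraps to -780 = 1110011110100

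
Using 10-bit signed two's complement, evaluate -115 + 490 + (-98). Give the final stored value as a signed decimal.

-115 + 490 = 375 (0101110111)
375 + (-98) = 277 (0100010101)

277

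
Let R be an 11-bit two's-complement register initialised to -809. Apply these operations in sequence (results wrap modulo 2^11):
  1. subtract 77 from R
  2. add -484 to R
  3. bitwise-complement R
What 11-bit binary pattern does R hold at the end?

10101011001

Start: R = -809 = 10011010111.
R = -809 − 77 = -886 = 10010001010
R = -886 + (-484) = -1370; wraps to 678 = 01010100110
R = NOT 01010100110 = 10101011001 = -679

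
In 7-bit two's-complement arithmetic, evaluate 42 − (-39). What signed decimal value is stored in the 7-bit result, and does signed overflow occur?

-47; overflow

42 → 0101010
-39 → 1011001
Subtract via negate-and-add: invert 1011001 + 1 = 0100111 (i.e. 39).
  0101010
+ 0100111
= 1010001
Result 1010001: MSB = 1 → 81 − 128 = -47.
Both addends (after negating the subtrahend) are non-negative but the stored result is negative: signed overflow. The true value 42 − (-39) = 81 lies outside [-64, 63].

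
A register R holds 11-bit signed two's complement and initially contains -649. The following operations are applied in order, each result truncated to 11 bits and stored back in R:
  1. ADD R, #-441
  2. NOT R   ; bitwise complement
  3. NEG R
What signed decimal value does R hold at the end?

Start: R = -649 = 10101110111.
R = -649 + (-441) = -1090; wraps to 958 = 01110111110
R = NOT 01110111110 = 10001000001 = -959
R = −(-959) = 959 = 01110111111

959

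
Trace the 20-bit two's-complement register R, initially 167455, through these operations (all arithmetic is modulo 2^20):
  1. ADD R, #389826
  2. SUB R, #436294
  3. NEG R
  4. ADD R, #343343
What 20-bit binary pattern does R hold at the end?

Start: R = 167455 = 00101000111000011111.
R = 167455 + 389826 = 557281; wraps to -491295 = 10001000000011100001
R = -491295 − 436294 = -927589; wraps to 120987 = 00011101100010011011
R = −(120987) = -120987 = 11100010011101100101
R = -120987 + 343343 = 222356 = 00110110010010010100

00110110010010010100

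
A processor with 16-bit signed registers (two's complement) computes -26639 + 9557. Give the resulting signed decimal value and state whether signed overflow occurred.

-17082; no overflow

-26639 → 1001011111110001
9557 → 0010010101010101
  1001011111110001
+ 0010010101010101
= 1011110101000110
Result 1011110101000110: MSB = 1 → 48454 − 65536 = -17082.
Addends have opposite signs, so signed overflow cannot occur.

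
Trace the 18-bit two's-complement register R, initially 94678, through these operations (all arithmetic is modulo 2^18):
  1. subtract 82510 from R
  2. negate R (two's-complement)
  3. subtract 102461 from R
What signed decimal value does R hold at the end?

Start: R = 94678 = 010111000111010110.
R = 94678 − 82510 = 12168 = 000010111110001000
R = −(12168) = -12168 = 111101000001111000
R = -12168 − 102461 = -114629 = 100100000000111011

-114629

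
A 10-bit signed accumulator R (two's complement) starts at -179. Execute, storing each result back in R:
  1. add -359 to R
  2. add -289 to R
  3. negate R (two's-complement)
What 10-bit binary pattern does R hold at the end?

1100111011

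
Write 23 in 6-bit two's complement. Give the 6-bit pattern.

010111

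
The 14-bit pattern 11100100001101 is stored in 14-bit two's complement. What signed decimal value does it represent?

MSB is 1, so the value is negative.
Invert: 00011011110010. Add 1: 00011011110011 = 1779. So the value is −1779.

-1779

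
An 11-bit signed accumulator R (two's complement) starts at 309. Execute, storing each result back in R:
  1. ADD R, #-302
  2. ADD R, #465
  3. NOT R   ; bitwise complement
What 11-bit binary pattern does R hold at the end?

Start: R = 309 = 00100110101.
R = 309 + (-302) = 7 = 00000000111
R = 7 + 465 = 472 = 00111011000
R = NOT 00111011000 = 11000100111 = -473

11000100111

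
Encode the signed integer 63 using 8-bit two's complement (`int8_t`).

63 is non-negative, so write it directly in 8 bits: 00111111.

00111111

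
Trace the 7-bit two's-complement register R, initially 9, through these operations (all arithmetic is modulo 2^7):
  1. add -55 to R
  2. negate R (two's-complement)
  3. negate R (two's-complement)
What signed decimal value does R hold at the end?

-46

Start: R = 9 = 0001001.
R = 9 + (-55) = -46 = 1010010
R = −(-46) = 46 = 0101110
R = −(46) = -46 = 1010010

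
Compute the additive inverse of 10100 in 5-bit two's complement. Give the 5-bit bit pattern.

01100

Invert: 01011. Add 1: 01100.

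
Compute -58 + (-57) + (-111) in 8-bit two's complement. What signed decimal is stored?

-58 + (-57) = -115 (10001101)
-115 + (-111) = -226 → wraps to 30 (00011110)

30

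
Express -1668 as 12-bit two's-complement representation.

100101111100

|-1668| = 1668 = 011010000100 in 12 bits.
Invert the bits: 100101111011. Add 1: 100101111100.
Check: 100101111100 reads as 2428 − 4096 = -1668.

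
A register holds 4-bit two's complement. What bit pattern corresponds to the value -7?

1001

|-7| = 7 = 0111 in 4 bits.
Invert the bits: 1000. Add 1: 1001.
Check: 1001 reads as 9 − 16 = -7.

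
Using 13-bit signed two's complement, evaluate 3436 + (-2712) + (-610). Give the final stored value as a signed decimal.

3436 + (-2712) = 724 (0001011010100)
724 + (-610) = 114 (0000001110010)

114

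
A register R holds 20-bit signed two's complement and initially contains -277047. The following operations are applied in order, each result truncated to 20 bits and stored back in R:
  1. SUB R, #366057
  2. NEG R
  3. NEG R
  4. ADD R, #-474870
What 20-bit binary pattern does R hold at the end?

11101111000011101010

Start: R = -277047 = 10111100010111001001.
R = -277047 − 366057 = -643104; wraps to 405472 = 01100010111111100000
R = −(405472) = -405472 = 10011101000000100000
R = −(-405472) = 405472 = 01100010111111100000
R = 405472 + (-474870) = -69398 = 11101111000011101010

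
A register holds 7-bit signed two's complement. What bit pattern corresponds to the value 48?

48 is non-negative, so write it directly in 7 bits: 0110000.

0110000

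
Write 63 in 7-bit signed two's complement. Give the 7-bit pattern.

0111111

63 is non-negative, so write it directly in 7 bits: 0111111.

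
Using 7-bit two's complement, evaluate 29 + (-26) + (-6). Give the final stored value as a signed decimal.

-3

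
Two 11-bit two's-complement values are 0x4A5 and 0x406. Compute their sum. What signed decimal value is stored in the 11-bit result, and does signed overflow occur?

171; overflow

0x4A5 = 10010100101 = -859 (signed)
0x406 = 10000000110 = -1018 (signed)
  10010100101
+ 10000000110
= 00010101011  (discard carry-out 1)
Result 00010101011: MSB = 0 → value 171.
Both addends are negative but the stored result is non-negative: signed overflow. The true value -859 + (-1018) = -1877 lies outside [-1024, 1023].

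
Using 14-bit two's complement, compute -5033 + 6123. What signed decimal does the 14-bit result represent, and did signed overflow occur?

-5033 → 10110001010111
6123 → 01011111101011
  10110001010111
+ 01011111101011
= 00010001000010  (discard carry-out 1)
Result 00010001000010: MSB = 0 → value 1090.
Addends have opposite signs, so signed overflow cannot occur.

1090; no overflow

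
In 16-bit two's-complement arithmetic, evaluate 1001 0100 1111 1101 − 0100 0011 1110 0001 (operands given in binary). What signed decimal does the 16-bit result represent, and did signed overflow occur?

20764; overflow

1001 0100 1111 1101 → 1001010011111101 = -27395 (signed)
0100 0011 1110 0001 → 0100001111100001 = 17377 (signed)
Subtract via negate-and-add: invert 0100001111100001 + 1 = 1011110000011111 (i.e. -17377).
  1001010011111101
+ 1011110000011111
= 0101000100011100  (discard carry-out 1)
Result 0101000100011100: MSB = 0 → value 20764.
Both addends (after negating the subtrahend) are negative but the stored result is non-negative: signed overflow. The true value -27395 − 17377 = -44772 lies outside [-32768, 32767].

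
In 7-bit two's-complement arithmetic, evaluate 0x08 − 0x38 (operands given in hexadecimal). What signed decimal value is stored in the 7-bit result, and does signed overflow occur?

-48; no overflow

0x08 = 0001000 = 8 (signed)
0x38 = 0111000 = 56 (signed)
Subtract via negate-and-add: invert 0111000 + 1 = 1001000 (i.e. -56).
  0001000
+ 1001000
= 1010000
Result 1010000: MSB = 1 → 80 − 128 = -48.
Addends (after negating the subtrahend) have opposite signs, so signed overflow cannot occur.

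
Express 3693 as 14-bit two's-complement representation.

3693 is non-negative, so write it directly in 14 bits: 00111001101101.

00111001101101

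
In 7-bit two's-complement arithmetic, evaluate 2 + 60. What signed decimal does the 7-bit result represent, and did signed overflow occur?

62; no overflow

2 → 0000010
60 → 0111100
  0000010
+ 0111100
= 0111110
Result 0111110: MSB = 0 → value 62.
Both addends are non-negative and so is the stored result: no signed overflow.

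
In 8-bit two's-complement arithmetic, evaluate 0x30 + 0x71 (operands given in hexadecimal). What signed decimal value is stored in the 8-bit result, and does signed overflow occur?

-95; overflow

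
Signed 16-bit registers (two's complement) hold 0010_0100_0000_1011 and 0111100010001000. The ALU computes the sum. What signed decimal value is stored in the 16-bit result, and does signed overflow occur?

0010_0100_0000_1011 → 0010010000001011 = 9227 (signed)
0111100010001000 = 30856 (signed)
  0010010000001011
+ 0111100010001000
= 1001110010010011
Result 1001110010010011: MSB = 1 → 40083 − 65536 = -25453.
Both addends are non-negative but the stored result is negative: signed overflow. The true value 9227 + 30856 = 40083 lies outside [-32768, 32767].

-25453; overflow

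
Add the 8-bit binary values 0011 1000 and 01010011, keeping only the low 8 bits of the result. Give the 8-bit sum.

10001011

  00111000
+ 01010011
= 10001011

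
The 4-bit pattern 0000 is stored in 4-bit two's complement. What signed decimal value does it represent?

MSB is 0, so the value is non-negative: 0000 = 0.

0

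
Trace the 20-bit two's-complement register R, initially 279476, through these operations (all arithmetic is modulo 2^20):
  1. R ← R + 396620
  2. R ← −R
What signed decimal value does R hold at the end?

372480

Start: R = 279476 = 01000100001110110100.
R = 279476 + 396620 = 676096; wraps to -372480 = 10100101000100000000
R = −(-372480) = 372480 = 01011010111100000000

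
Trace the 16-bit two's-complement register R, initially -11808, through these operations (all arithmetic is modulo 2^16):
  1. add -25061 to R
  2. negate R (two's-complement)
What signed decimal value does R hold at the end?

Start: R = -11808 = 1101000111100000.
R = -11808 + (-25061) = -36869; wraps to 28667 = 0110111111111011
R = −(28667) = -28667 = 1001000000000101

-28667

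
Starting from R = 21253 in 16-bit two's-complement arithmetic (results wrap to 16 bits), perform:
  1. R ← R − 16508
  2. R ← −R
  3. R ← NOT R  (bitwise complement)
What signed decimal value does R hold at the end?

4744

Start: R = 21253 = 0101001100000101.
R = 21253 − 16508 = 4745 = 0001001010001001
R = −(4745) = -4745 = 1110110101110111
R = NOT 1110110101110111 = 0001001010001000 = 4744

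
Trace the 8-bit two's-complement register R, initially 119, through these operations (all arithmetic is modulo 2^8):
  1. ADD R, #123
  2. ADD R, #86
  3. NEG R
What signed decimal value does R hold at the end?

Start: R = 119 = 01110111.
R = 119 + 123 = 242; wraps to -14 = 11110010
R = -14 + 86 = 72 = 01001000
R = −(72) = -72 = 10111000

-72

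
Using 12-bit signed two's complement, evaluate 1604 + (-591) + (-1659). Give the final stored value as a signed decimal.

-646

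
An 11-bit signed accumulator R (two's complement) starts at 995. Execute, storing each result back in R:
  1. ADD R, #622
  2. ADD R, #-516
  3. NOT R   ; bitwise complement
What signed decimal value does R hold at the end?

946

Start: R = 995 = 01111100011.
R = 995 + 622 = 1617; wraps to -431 = 11001010001
R = -431 + (-516) = -947 = 10001001101
R = NOT 10001001101 = 01110110010 = 946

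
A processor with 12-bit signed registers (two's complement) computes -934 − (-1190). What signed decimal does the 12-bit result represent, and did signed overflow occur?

256; no overflow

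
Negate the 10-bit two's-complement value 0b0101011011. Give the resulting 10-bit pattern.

1010100101

Invert: 1010100100. Add 1: 1010100101.
Check: 0101011011 = 347, 1010100101 = -347.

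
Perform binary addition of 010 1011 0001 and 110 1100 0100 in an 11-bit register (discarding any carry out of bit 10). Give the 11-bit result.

00101110101

  01010110001
+ 11011000100
= 00101110101  (discard carry-out 1)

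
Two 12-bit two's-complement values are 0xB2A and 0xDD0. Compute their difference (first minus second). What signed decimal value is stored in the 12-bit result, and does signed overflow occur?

-678; no overflow

0xB2A = 101100101010 = -1238 (signed)
0xDD0 = 110111010000 = -560 (signed)
Subtract via negate-and-add: invert 110111010000 + 1 = 001000110000 (i.e. 560).
  101100101010
+ 001000110000
= 110101011010
Result 110101011010: MSB = 1 → 3418 − 4096 = -678.
Addends (after negating the subtrahend) have opposite signs, so signed overflow cannot occur.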